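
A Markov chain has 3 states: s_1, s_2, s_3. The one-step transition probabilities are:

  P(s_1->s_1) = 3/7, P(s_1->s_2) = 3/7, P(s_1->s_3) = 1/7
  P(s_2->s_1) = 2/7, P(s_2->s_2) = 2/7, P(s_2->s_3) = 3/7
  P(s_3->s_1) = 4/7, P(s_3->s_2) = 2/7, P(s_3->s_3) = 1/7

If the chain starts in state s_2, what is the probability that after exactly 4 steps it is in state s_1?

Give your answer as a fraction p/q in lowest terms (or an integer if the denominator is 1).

Answer: 990/2401

Derivation:
Computing P^4 by repeated multiplication:
P^1 =
  s_1: [3/7, 3/7, 1/7]
  s_2: [2/7, 2/7, 3/7]
  s_3: [4/7, 2/7, 1/7]
P^2 =
  s_1: [19/49, 17/49, 13/49]
  s_2: [22/49, 16/49, 11/49]
  s_3: [20/49, 18/49, 11/49]
P^3 =
  s_1: [143/343, 117/343, 83/343]
  s_2: [142/343, 120/343, 81/343]
  s_3: [20/49, 118/343, 85/343]
P^4 =
  s_1: [995/2401, 829/2401, 577/2401]
  s_2: [990/2401, 828/2401, 583/2401]
  s_3: [996/2401, 118/343, 579/2401]

(P^4)[s_2 -> s_1] = 990/2401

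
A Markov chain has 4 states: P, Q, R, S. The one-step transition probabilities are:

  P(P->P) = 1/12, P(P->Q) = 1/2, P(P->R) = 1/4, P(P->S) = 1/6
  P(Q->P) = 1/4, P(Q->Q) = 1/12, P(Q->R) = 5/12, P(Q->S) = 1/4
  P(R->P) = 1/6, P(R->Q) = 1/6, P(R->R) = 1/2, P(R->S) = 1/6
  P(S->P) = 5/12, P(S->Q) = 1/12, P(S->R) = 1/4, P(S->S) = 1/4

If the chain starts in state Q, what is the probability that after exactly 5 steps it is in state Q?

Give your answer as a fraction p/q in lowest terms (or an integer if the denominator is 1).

Answer: 6373/31104

Derivation:
Computing P^5 by repeated multiplication:
P^1 =
  P: [1/12, 1/2, 1/4, 1/6]
  Q: [1/4, 1/12, 5/12, 1/4]
  R: [1/6, 1/6, 1/2, 1/6]
  S: [5/12, 1/12, 1/4, 1/4]
P^2 =
  P: [35/144, 5/36, 19/48, 2/9]
  Q: [31/144, 2/9, 53/144, 7/36]
  R: [5/24, 7/36, 29/72, 7/36]
  S: [29/144, 5/18, 47/144, 7/36]
P^3 =
  P: [41/192, 47/216, 643/1728, 85/432]
  Q: [373/1728, 11/54, 655/1728, 29/144]
  R: [185/864, 11/54, 331/864, 43/216]
  S: [383/1728, 7/36, 653/1728, 89/432]
P^4 =
  P: [4483/20736, 527/2592, 7865/20736, 1043/5184]
  Q: [1493/6912, 59/288, 7853/20736, 1039/5184]
  R: [745/3456, 265/1296, 3937/10368, 173/864]
  S: [4477/20736, 179/864, 2605/6912, 1037/5184]
P^5 =
  P: [5969/27648, 6377/31104, 94235/248832, 1385/6912]
  Q: [17903/82944, 6373/31104, 31421/82944, 12469/62208]
  R: [26849/124416, 3185/15552, 47155/124416, 6233/31104]
  S: [53735/248832, 6367/31104, 31415/82944, 12479/62208]

(P^5)[Q -> Q] = 6373/31104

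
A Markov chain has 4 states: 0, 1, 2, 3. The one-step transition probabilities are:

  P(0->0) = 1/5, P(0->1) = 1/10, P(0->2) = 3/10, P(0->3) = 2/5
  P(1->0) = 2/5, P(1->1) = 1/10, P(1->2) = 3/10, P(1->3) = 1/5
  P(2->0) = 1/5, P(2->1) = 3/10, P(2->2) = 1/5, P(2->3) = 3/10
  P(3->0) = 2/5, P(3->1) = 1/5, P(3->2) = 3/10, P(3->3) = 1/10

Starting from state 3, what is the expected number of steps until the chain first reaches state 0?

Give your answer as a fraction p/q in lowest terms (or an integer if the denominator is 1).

Answer: 55/19

Derivation:
Let h_i = expected steps to first reach 0 from state i.
Boundary: h_0 = 0.
First-step equations for the other states:
  h_1 = 1 + 2/5*h_0 + 1/10*h_1 + 3/10*h_2 + 1/5*h_3
  h_2 = 1 + 1/5*h_0 + 3/10*h_1 + 1/5*h_2 + 3/10*h_3
  h_3 = 1 + 2/5*h_0 + 1/5*h_1 + 3/10*h_2 + 1/10*h_3

Substituting h_0 = 0 and rearranging gives the linear system (I - Q) h = 1:
  [9/10, -3/10, -1/5] . (h_1, h_2, h_3) = 1
  [-3/10, 4/5, -3/10] . (h_1, h_2, h_3) = 1
  [-1/5, -3/10, 9/10] . (h_1, h_2, h_3) = 1

Solving yields:
  h_1 = 55/19
  h_2 = 65/19
  h_3 = 55/19

Starting state is 3, so the expected hitting time is h_3 = 55/19.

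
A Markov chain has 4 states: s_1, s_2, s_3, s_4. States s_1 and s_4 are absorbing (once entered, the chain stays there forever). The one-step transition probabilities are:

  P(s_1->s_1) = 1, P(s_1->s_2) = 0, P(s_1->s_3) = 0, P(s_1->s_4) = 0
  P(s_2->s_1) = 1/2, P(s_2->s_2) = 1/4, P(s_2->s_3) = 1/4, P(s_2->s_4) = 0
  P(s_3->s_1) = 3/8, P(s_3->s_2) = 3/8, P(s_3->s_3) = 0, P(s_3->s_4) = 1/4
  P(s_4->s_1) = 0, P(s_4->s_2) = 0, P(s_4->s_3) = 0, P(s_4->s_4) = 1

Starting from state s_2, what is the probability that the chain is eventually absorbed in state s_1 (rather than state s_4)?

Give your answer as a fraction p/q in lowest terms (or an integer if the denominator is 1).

Answer: 19/21

Derivation:
Let a_i = P(absorbed in s_1 | start in state i).
Boundary conditions: a_s_1 = 1, a_s_4 = 0.
For each transient state i, a_i = sum_j P(i->j) * a_j:
  a_s_2 = 1/2*a_s_1 + 1/4*a_s_2 + 1/4*a_s_3 + 0*a_s_4
  a_s_3 = 3/8*a_s_1 + 3/8*a_s_2 + 0*a_s_3 + 1/4*a_s_4

Substituting a_s_1 = 1 and a_s_4 = 0, rearrange to (I - Q) a = r where r[i] = P(i -> s_1):
  [3/4, -1/4] . (a_s_2, a_s_3) = 1/2
  [-3/8, 1] . (a_s_2, a_s_3) = 3/8

Solving yields:
  a_s_2 = 19/21
  a_s_3 = 5/7

Starting state is s_2, so the absorption probability is a_s_2 = 19/21.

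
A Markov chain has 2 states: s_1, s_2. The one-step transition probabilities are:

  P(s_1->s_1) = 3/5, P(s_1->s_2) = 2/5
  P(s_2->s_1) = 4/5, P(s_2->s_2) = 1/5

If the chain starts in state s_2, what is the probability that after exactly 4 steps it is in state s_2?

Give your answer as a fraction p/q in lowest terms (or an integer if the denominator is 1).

Answer: 209/625

Derivation:
Computing P^4 by repeated multiplication:
P^1 =
  s_1: [3/5, 2/5]
  s_2: [4/5, 1/5]
P^2 =
  s_1: [17/25, 8/25]
  s_2: [16/25, 9/25]
P^3 =
  s_1: [83/125, 42/125]
  s_2: [84/125, 41/125]
P^4 =
  s_1: [417/625, 208/625]
  s_2: [416/625, 209/625]

(P^4)[s_2 -> s_2] = 209/625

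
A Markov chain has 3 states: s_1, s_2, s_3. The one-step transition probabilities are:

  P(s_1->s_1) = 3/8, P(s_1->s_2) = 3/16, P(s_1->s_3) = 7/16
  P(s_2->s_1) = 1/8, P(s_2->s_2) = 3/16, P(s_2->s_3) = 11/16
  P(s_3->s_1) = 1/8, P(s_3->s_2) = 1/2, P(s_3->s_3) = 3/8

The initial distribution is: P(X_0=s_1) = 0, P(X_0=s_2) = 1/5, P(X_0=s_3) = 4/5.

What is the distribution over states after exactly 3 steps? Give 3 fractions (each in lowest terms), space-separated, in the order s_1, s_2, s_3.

Answer: 21/128 1433/4096 1991/4096

Derivation:
Propagating the distribution step by step (d_{t+1} = d_t * P):
d_0 = (s_1=0, s_2=1/5, s_3=4/5)
  d_1[s_1] = 0*3/8 + 1/5*1/8 + 4/5*1/8 = 1/8
  d_1[s_2] = 0*3/16 + 1/5*3/16 + 4/5*1/2 = 7/16
  d_1[s_3] = 0*7/16 + 1/5*11/16 + 4/5*3/8 = 7/16
d_1 = (s_1=1/8, s_2=7/16, s_3=7/16)
  d_2[s_1] = 1/8*3/8 + 7/16*1/8 + 7/16*1/8 = 5/32
  d_2[s_2] = 1/8*3/16 + 7/16*3/16 + 7/16*1/2 = 83/256
  d_2[s_3] = 1/8*7/16 + 7/16*11/16 + 7/16*3/8 = 133/256
d_2 = (s_1=5/32, s_2=83/256, s_3=133/256)
  d_3[s_1] = 5/32*3/8 + 83/256*1/8 + 133/256*1/8 = 21/128
  d_3[s_2] = 5/32*3/16 + 83/256*3/16 + 133/256*1/2 = 1433/4096
  d_3[s_3] = 5/32*7/16 + 83/256*11/16 + 133/256*3/8 = 1991/4096
d_3 = (s_1=21/128, s_2=1433/4096, s_3=1991/4096)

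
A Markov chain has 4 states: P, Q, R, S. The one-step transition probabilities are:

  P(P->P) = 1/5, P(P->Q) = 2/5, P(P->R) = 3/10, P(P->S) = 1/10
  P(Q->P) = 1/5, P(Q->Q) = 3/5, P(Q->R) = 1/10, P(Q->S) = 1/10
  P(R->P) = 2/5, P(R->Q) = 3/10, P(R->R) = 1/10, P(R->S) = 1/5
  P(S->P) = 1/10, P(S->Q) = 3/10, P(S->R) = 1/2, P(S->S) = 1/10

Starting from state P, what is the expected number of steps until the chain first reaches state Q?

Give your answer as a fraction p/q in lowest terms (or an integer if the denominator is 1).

Answer: 236/85

Derivation:
Let h_i = expected steps to first reach Q from state i.
Boundary: h_Q = 0.
First-step equations for the other states:
  h_P = 1 + 1/5*h_P + 2/5*h_Q + 3/10*h_R + 1/10*h_S
  h_R = 1 + 2/5*h_P + 3/10*h_Q + 1/10*h_R + 1/5*h_S
  h_S = 1 + 1/10*h_P + 3/10*h_Q + 1/2*h_R + 1/10*h_S

Substituting h_Q = 0 and rearranging gives the linear system (I - Q) h = 1:
  [4/5, -3/10, -1/10] . (h_P, h_R, h_S) = 1
  [-2/5, 9/10, -1/5] . (h_P, h_R, h_S) = 1
  [-1/10, -1/2, 9/10] . (h_P, h_R, h_S) = 1

Solving yields:
  h_P = 236/85
  h_R = 258/85
  h_S = 264/85

Starting state is P, so the expected hitting time is h_P = 236/85.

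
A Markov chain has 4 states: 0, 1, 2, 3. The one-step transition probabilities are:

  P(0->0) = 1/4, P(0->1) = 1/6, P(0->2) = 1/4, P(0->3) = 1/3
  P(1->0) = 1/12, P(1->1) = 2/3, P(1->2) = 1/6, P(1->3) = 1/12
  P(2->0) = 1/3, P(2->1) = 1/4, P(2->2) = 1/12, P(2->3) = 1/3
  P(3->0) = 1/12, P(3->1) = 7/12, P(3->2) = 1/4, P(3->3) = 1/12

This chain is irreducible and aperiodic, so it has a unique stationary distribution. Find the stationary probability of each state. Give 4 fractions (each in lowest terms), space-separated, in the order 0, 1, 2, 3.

Answer: 76/495 149/297 53/297 247/1485

Derivation:
The stationary distribution satisfies pi = pi * P, i.e.:
  pi_0 = 1/4*pi_0 + 1/12*pi_1 + 1/3*pi_2 + 1/12*pi_3
  pi_1 = 1/6*pi_0 + 2/3*pi_1 + 1/4*pi_2 + 7/12*pi_3
  pi_2 = 1/4*pi_0 + 1/6*pi_1 + 1/12*pi_2 + 1/4*pi_3
  pi_3 = 1/3*pi_0 + 1/12*pi_1 + 1/3*pi_2 + 1/12*pi_3
with normalization: pi_0 + pi_1 + pi_2 + pi_3 = 1.

Using the first 3 balance equations plus normalization, the linear system A*pi = b is:
  [-3/4, 1/12, 1/3, 1/12] . pi = 0
  [1/6, -1/3, 1/4, 7/12] . pi = 0
  [1/4, 1/6, -11/12, 1/4] . pi = 0
  [1, 1, 1, 1] . pi = 1

Solving yields:
  pi_0 = 76/495
  pi_1 = 149/297
  pi_2 = 53/297
  pi_3 = 247/1485

Verification (pi * P):
  76/495*1/4 + 149/297*1/12 + 53/297*1/3 + 247/1485*1/12 = 76/495 = pi_0  (ok)
  76/495*1/6 + 149/297*2/3 + 53/297*1/4 + 247/1485*7/12 = 149/297 = pi_1  (ok)
  76/495*1/4 + 149/297*1/6 + 53/297*1/12 + 247/1485*1/4 = 53/297 = pi_2  (ok)
  76/495*1/3 + 149/297*1/12 + 53/297*1/3 + 247/1485*1/12 = 247/1485 = pi_3  (ok)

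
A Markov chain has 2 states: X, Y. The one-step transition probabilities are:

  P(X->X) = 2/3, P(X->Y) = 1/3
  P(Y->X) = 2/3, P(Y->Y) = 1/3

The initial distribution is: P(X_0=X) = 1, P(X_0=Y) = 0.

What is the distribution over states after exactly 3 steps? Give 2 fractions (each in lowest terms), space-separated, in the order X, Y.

Propagating the distribution step by step (d_{t+1} = d_t * P):
d_0 = (X=1, Y=0)
  d_1[X] = 1*2/3 + 0*2/3 = 2/3
  d_1[Y] = 1*1/3 + 0*1/3 = 1/3
d_1 = (X=2/3, Y=1/3)
  d_2[X] = 2/3*2/3 + 1/3*2/3 = 2/3
  d_2[Y] = 2/3*1/3 + 1/3*1/3 = 1/3
d_2 = (X=2/3, Y=1/3)
  d_3[X] = 2/3*2/3 + 1/3*2/3 = 2/3
  d_3[Y] = 2/3*1/3 + 1/3*1/3 = 1/3
d_3 = (X=2/3, Y=1/3)

Answer: 2/3 1/3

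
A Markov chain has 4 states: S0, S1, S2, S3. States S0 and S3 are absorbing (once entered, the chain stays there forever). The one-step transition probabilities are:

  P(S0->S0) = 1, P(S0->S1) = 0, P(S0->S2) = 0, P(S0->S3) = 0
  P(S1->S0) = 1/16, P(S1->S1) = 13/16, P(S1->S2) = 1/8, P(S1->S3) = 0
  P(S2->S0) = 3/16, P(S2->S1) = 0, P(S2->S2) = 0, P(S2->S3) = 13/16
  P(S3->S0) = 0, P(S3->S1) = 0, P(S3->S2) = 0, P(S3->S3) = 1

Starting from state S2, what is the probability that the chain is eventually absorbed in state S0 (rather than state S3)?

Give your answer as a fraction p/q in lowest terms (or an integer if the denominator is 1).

Answer: 3/16

Derivation:
Let a_i = P(absorbed in S0 | start in state i).
Boundary conditions: a_S0 = 1, a_S3 = 0.
For each transient state i, a_i = sum_j P(i->j) * a_j:
  a_S1 = 1/16*a_S0 + 13/16*a_S1 + 1/8*a_S2 + 0*a_S3
  a_S2 = 3/16*a_S0 + 0*a_S1 + 0*a_S2 + 13/16*a_S3

Substituting a_S0 = 1 and a_S3 = 0, rearrange to (I - Q) a = r where r[i] = P(i -> S0):
  [3/16, -1/8] . (a_S1, a_S2) = 1/16
  [0, 1] . (a_S1, a_S2) = 3/16

Solving yields:
  a_S1 = 11/24
  a_S2 = 3/16

Starting state is S2, so the absorption probability is a_S2 = 3/16.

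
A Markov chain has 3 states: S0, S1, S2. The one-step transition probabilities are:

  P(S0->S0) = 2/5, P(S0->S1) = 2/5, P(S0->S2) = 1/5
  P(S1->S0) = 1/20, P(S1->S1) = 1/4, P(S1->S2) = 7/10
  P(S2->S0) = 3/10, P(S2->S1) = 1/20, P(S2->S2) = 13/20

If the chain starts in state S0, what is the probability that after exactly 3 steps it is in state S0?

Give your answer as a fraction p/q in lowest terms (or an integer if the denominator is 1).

Answer: 513/2000

Derivation:
Computing P^3 by repeated multiplication:
P^1 =
  S0: [2/5, 2/5, 1/5]
  S1: [1/20, 1/4, 7/10]
  S2: [3/10, 1/20, 13/20]
P^2 =
  S0: [6/25, 27/100, 49/100]
  S1: [97/400, 47/400, 16/25]
  S2: [127/400, 33/200, 207/400]
P^3 =
  S0: [513/2000, 47/250, 1111/2000]
  S1: [2359/8000, 1267/8000, 2187/4000]
  S2: [581/2000, 1553/8000, 4123/8000]

(P^3)[S0 -> S0] = 513/2000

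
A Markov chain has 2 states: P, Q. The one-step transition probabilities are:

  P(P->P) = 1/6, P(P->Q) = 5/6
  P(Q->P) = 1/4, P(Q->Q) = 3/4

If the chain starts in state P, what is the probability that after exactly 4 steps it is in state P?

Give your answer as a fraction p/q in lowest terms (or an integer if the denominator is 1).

Answer: 2393/10368

Derivation:
Computing P^4 by repeated multiplication:
P^1 =
  P: [1/6, 5/6]
  Q: [1/4, 3/4]
P^2 =
  P: [17/72, 55/72]
  Q: [11/48, 37/48]
P^3 =
  P: [199/864, 665/864]
  Q: [133/576, 443/576]
P^4 =
  P: [2393/10368, 7975/10368]
  Q: [1595/6912, 5317/6912]

(P^4)[P -> P] = 2393/10368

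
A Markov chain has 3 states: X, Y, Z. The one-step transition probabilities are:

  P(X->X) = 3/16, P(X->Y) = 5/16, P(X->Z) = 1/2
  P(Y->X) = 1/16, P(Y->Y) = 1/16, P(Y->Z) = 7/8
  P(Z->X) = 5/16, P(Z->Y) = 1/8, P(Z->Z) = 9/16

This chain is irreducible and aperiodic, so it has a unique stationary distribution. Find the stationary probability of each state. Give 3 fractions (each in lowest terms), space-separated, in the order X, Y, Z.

The stationary distribution satisfies pi = pi * P, i.e.:
  pi_X = 3/16*pi_X + 1/16*pi_Y + 5/16*pi_Z
  pi_Y = 5/16*pi_X + 1/16*pi_Y + 1/8*pi_Z
  pi_Z = 1/2*pi_X + 7/8*pi_Y + 9/16*pi_Z
with normalization: pi_X + pi_Y + pi_Z = 1.

Using the first 2 balance equations plus normalization, the linear system A*pi = b is:
  [-13/16, 1/16, 5/16] . pi = 0
  [5/16, -15/16, 1/8] . pi = 0
  [1, 1, 1] . pi = 1

Solving yields:
  pi_X = 77/318
  pi_Y = 17/106
  pi_Z = 95/159

Verification (pi * P):
  77/318*3/16 + 17/106*1/16 + 95/159*5/16 = 77/318 = pi_X  (ok)
  77/318*5/16 + 17/106*1/16 + 95/159*1/8 = 17/106 = pi_Y  (ok)
  77/318*1/2 + 17/106*7/8 + 95/159*9/16 = 95/159 = pi_Z  (ok)

Answer: 77/318 17/106 95/159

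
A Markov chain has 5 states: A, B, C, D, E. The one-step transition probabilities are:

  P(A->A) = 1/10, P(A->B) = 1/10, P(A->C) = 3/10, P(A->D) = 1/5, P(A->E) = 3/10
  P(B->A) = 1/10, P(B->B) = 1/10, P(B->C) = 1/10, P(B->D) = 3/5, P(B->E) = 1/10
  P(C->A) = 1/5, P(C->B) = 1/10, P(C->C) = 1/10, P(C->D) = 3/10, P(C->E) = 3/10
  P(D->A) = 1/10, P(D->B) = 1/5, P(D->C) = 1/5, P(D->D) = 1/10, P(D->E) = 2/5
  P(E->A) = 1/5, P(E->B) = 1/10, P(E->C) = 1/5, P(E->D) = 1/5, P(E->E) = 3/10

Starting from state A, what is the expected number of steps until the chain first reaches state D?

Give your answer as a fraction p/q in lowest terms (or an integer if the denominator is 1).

Let h_i = expected steps to first reach D from state i.
Boundary: h_D = 0.
First-step equations for the other states:
  h_A = 1 + 1/10*h_A + 1/10*h_B + 3/10*h_C + 1/5*h_D + 3/10*h_E
  h_B = 1 + 1/10*h_A + 1/10*h_B + 1/10*h_C + 3/5*h_D + 1/10*h_E
  h_C = 1 + 1/5*h_A + 1/10*h_B + 1/10*h_C + 3/10*h_D + 3/10*h_E
  h_E = 1 + 1/5*h_A + 1/10*h_B + 1/5*h_C + 1/5*h_D + 3/10*h_E

Substituting h_D = 0 and rearranging gives the linear system (I - Q) h = 1:
  [9/10, -1/10, -3/10, -3/10] . (h_A, h_B, h_C, h_E) = 1
  [-1/10, 9/10, -1/10, -1/10] . (h_A, h_B, h_C, h_E) = 1
  [-1/5, -1/10, 9/10, -3/10] . (h_A, h_B, h_C, h_E) = 1
  [-1/5, -1/10, -1/5, 7/10] . (h_A, h_B, h_C, h_E) = 1

Solving yields:
  h_A = 1000/261
  h_B = 205/87
  h_C = 2750/783
  h_E = 3025/783

Starting state is A, so the expected hitting time is h_A = 1000/261.

Answer: 1000/261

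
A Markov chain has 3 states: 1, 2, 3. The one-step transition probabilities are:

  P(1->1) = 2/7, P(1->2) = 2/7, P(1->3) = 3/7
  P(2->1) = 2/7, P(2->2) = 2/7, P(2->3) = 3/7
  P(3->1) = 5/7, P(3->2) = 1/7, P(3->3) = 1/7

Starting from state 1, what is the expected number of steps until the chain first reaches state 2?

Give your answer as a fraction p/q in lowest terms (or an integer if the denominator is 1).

Let h_i = expected steps to first reach 2 from state i.
Boundary: h_2 = 0.
First-step equations for the other states:
  h_1 = 1 + 2/7*h_1 + 2/7*h_2 + 3/7*h_3
  h_3 = 1 + 5/7*h_1 + 1/7*h_2 + 1/7*h_3

Substituting h_2 = 0 and rearranging gives the linear system (I - Q) h = 1:
  [5/7, -3/7] . (h_1, h_3) = 1
  [-5/7, 6/7] . (h_1, h_3) = 1

Solving yields:
  h_1 = 21/5
  h_3 = 14/3

Starting state is 1, so the expected hitting time is h_1 = 21/5.

Answer: 21/5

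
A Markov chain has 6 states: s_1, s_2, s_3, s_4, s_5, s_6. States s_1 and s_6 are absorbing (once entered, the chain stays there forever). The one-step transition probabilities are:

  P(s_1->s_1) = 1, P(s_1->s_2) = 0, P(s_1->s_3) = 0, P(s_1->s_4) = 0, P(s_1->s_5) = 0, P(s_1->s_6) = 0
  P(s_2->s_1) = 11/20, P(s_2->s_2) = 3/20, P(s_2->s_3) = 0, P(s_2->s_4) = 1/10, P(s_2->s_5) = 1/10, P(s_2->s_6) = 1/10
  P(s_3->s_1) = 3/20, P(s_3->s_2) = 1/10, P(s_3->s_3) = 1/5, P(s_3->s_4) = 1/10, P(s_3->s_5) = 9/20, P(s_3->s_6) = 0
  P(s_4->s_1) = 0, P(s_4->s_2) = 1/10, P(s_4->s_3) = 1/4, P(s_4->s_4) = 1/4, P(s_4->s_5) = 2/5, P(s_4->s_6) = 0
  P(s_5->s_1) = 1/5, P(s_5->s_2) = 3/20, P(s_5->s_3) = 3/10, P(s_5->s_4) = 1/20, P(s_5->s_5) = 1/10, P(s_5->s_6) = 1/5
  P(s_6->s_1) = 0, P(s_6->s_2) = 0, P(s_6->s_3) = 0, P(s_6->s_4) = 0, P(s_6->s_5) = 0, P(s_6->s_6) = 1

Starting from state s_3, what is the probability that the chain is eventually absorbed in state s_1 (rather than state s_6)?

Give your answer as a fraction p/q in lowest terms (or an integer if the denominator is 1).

Let a_i = P(absorbed in s_1 | start in state i).
Boundary conditions: a_s_1 = 1, a_s_6 = 0.
For each transient state i, a_i = sum_j P(i->j) * a_j:
  a_s_2 = 11/20*a_s_1 + 3/20*a_s_2 + 0*a_s_3 + 1/10*a_s_4 + 1/10*a_s_5 + 1/10*a_s_6
  a_s_3 = 3/20*a_s_1 + 1/10*a_s_2 + 1/5*a_s_3 + 1/10*a_s_4 + 9/20*a_s_5 + 0*a_s_6
  a_s_4 = 0*a_s_1 + 1/10*a_s_2 + 1/4*a_s_3 + 1/4*a_s_4 + 2/5*a_s_5 + 0*a_s_6
  a_s_5 = 1/5*a_s_1 + 3/20*a_s_2 + 3/10*a_s_3 + 1/20*a_s_4 + 1/10*a_s_5 + 1/5*a_s_6

Substituting a_s_1 = 1 and a_s_6 = 0, rearrange to (I - Q) a = r where r[i] = P(i -> s_1):
  [17/20, 0, -1/10, -1/10] . (a_s_2, a_s_3, a_s_4, a_s_5) = 11/20
  [-1/10, 4/5, -1/10, -9/20] . (a_s_2, a_s_3, a_s_4, a_s_5) = 3/20
  [-1/10, -1/4, 3/4, -2/5] . (a_s_2, a_s_3, a_s_4, a_s_5) = 0
  [-3/20, -3/10, -1/20, 9/10] . (a_s_2, a_s_3, a_s_4, a_s_5) = 1/5

Solving yields:
  a_s_2 = 38293/47639
  a_s_3 = 34981/47639
  a_s_4 = 33013/47639
  a_s_5 = 30463/47639

Starting state is s_3, so the absorption probability is a_s_3 = 34981/47639.

Answer: 34981/47639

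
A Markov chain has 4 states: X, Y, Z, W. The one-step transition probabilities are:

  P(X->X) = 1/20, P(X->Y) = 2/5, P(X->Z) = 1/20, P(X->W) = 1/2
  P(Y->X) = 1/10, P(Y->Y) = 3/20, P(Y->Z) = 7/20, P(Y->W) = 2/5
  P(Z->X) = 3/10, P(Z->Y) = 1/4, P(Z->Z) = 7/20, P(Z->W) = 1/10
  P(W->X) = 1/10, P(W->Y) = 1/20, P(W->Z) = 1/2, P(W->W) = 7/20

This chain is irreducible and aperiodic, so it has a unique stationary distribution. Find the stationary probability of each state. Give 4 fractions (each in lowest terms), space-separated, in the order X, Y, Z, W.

The stationary distribution satisfies pi = pi * P, i.e.:
  pi_X = 1/20*pi_X + 1/10*pi_Y + 3/10*pi_Z + 1/10*pi_W
  pi_Y = 2/5*pi_X + 3/20*pi_Y + 1/4*pi_Z + 1/20*pi_W
  pi_Z = 1/20*pi_X + 7/20*pi_Y + 7/20*pi_Z + 1/2*pi_W
  pi_W = 1/2*pi_X + 2/5*pi_Y + 1/10*pi_Z + 7/20*pi_W
with normalization: pi_X + pi_Y + pi_Z + pi_W = 1.

Using the first 3 balance equations plus normalization, the linear system A*pi = b is:
  [-19/20, 1/10, 3/10, 1/10] . pi = 0
  [2/5, -17/20, 1/4, 1/20] . pi = 0
  [1/20, 7/20, -13/20, 1/2] . pi = 0
  [1, 1, 1, 1] . pi = 1

Solving yields:
  pi_X = 260/1613
  pi_Y = 1889/9678
  pi_Z = 1117/3226
  pi_W = 1439/4839

Verification (pi * P):
  260/1613*1/20 + 1889/9678*1/10 + 1117/3226*3/10 + 1439/4839*1/10 = 260/1613 = pi_X  (ok)
  260/1613*2/5 + 1889/9678*3/20 + 1117/3226*1/4 + 1439/4839*1/20 = 1889/9678 = pi_Y  (ok)
  260/1613*1/20 + 1889/9678*7/20 + 1117/3226*7/20 + 1439/4839*1/2 = 1117/3226 = pi_Z  (ok)
  260/1613*1/2 + 1889/9678*2/5 + 1117/3226*1/10 + 1439/4839*7/20 = 1439/4839 = pi_W  (ok)

Answer: 260/1613 1889/9678 1117/3226 1439/4839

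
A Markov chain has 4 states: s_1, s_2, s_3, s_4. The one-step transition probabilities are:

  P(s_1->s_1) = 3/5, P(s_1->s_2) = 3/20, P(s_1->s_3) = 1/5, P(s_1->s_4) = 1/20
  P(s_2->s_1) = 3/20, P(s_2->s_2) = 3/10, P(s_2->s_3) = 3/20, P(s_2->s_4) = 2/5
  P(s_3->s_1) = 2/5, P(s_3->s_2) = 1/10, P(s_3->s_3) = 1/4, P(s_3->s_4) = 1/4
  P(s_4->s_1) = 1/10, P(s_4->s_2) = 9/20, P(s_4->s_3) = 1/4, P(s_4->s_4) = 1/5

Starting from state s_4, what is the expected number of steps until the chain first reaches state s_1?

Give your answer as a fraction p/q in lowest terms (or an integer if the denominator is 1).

Let h_i = expected steps to first reach s_1 from state i.
Boundary: h_s_1 = 0.
First-step equations for the other states:
  h_s_2 = 1 + 3/20*h_s_1 + 3/10*h_s_2 + 3/20*h_s_3 + 2/5*h_s_4
  h_s_3 = 1 + 2/5*h_s_1 + 1/10*h_s_2 + 1/4*h_s_3 + 1/4*h_s_4
  h_s_4 = 1 + 1/10*h_s_1 + 9/20*h_s_2 + 1/4*h_s_3 + 1/5*h_s_4

Substituting h_s_1 = 0 and rearranging gives the linear system (I - Q) h = 1:
  [7/10, -3/20, -2/5] . (h_s_2, h_s_3, h_s_4) = 1
  [-1/10, 3/4, -1/4] . (h_s_2, h_s_3, h_s_4) = 1
  [-9/20, -1/4, 4/5] . (h_s_2, h_s_3, h_s_4) = 1

Solving yields:
  h_s_2 = 8760/1619
  h_s_3 = 6300/1619
  h_s_4 = 8920/1619

Starting state is s_4, so the expected hitting time is h_s_4 = 8920/1619.

Answer: 8920/1619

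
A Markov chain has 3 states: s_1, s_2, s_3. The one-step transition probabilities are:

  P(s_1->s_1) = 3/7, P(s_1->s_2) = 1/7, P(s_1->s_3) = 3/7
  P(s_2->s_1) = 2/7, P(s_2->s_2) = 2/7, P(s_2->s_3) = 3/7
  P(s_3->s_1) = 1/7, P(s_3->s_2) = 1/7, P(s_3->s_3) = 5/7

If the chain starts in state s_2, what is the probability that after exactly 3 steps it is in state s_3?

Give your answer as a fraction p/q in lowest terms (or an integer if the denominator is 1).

Answer: 201/343

Derivation:
Computing P^3 by repeated multiplication:
P^1 =
  s_1: [3/7, 1/7, 3/7]
  s_2: [2/7, 2/7, 3/7]
  s_3: [1/7, 1/7, 5/7]
P^2 =
  s_1: [2/7, 8/49, 27/49]
  s_2: [13/49, 9/49, 27/49]
  s_3: [10/49, 8/49, 31/49]
P^3 =
  s_1: [85/343, 57/343, 201/343]
  s_2: [12/49, 58/343, 201/343]
  s_3: [11/49, 57/343, 209/343]

(P^3)[s_2 -> s_3] = 201/343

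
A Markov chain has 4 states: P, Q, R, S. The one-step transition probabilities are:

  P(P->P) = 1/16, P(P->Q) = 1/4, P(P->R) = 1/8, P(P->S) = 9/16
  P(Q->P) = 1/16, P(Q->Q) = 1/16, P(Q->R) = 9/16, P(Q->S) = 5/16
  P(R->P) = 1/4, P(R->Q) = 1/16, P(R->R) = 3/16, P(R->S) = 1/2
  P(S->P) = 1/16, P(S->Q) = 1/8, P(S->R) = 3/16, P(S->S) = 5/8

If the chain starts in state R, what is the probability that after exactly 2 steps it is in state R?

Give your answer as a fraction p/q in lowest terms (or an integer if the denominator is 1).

Computing P^2 by repeated multiplication:
P^1 =
  P: [1/16, 1/4, 1/8, 9/16]
  Q: [1/16, 1/16, 9/16, 5/16]
  R: [1/4, 1/16, 3/16, 1/2]
  S: [1/16, 1/8, 3/16, 5/8]
P^2 =
  P: [11/128, 7/64, 71/256, 135/256]
  Q: [43/256, 3/32, 53/256, 17/32]
  R: [25/256, 9/64, 25/128, 145/256]
  S: [25/256, 29/256, 59/256, 143/256]

(P^2)[R -> R] = 25/128

Answer: 25/128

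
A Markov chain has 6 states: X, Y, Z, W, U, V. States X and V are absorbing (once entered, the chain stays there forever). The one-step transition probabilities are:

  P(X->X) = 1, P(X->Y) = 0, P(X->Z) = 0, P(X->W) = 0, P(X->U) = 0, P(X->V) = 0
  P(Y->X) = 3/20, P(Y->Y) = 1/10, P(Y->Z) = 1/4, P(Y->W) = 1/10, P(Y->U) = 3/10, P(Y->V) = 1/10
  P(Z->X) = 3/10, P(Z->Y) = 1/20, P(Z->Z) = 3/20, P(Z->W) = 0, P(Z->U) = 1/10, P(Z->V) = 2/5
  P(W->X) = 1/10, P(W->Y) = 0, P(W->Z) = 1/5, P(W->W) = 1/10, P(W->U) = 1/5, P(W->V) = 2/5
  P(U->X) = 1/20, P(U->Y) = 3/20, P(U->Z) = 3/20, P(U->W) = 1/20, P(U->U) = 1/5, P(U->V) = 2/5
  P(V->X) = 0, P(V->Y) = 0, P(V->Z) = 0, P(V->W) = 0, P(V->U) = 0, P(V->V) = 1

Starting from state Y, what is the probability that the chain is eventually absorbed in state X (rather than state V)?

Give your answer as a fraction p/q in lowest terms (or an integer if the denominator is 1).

Answer: 1213/3183

Derivation:
Let a_i = P(absorbed in X | start in state i).
Boundary conditions: a_X = 1, a_V = 0.
For each transient state i, a_i = sum_j P(i->j) * a_j:
  a_Y = 3/20*a_X + 1/10*a_Y + 1/4*a_Z + 1/10*a_W + 3/10*a_U + 1/10*a_V
  a_Z = 3/10*a_X + 1/20*a_Y + 3/20*a_Z + 0*a_W + 1/10*a_U + 2/5*a_V
  a_W = 1/10*a_X + 0*a_Y + 1/5*a_Z + 1/10*a_W + 1/5*a_U + 2/5*a_V
  a_U = 1/20*a_X + 3/20*a_Y + 3/20*a_Z + 1/20*a_W + 1/5*a_U + 2/5*a_V

Substituting a_X = 1 and a_V = 0, rearrange to (I - Q) a = r where r[i] = P(i -> X):
  [9/10, -1/4, -1/10, -3/10] . (a_Y, a_Z, a_W, a_U) = 3/20
  [-1/20, 17/20, 0, -1/10] . (a_Y, a_Z, a_W, a_U) = 3/10
  [0, -1/5, 9/10, -1/5] . (a_Y, a_Z, a_W, a_U) = 1/10
  [-3/20, -3/20, -1/20, 4/5] . (a_Y, a_Z, a_W, a_U) = 1/20

Solving yields:
  a_Y = 1213/3183
  a_Z = 1279/3183
  a_W = 797/3183
  a_U = 716/3183

Starting state is Y, so the absorption probability is a_Y = 1213/3183.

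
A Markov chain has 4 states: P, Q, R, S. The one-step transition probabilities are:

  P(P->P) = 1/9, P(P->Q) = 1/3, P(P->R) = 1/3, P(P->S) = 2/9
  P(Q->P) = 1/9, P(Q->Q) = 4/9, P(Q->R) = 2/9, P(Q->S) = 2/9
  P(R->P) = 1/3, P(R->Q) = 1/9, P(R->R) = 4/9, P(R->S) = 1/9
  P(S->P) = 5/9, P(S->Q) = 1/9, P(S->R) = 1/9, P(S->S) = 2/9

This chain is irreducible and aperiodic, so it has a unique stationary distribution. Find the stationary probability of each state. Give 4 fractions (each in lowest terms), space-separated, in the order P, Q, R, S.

The stationary distribution satisfies pi = pi * P, i.e.:
  pi_P = 1/9*pi_P + 1/9*pi_Q + 1/3*pi_R + 5/9*pi_S
  pi_Q = 1/3*pi_P + 4/9*pi_Q + 1/9*pi_R + 1/9*pi_S
  pi_R = 1/3*pi_P + 2/9*pi_Q + 4/9*pi_R + 1/9*pi_S
  pi_S = 2/9*pi_P + 2/9*pi_Q + 1/9*pi_R + 2/9*pi_S
with normalization: pi_P + pi_Q + pi_R + pi_S = 1.

Using the first 3 balance equations plus normalization, the linear system A*pi = b is:
  [-8/9, 1/9, 1/3, 5/9] . pi = 0
  [1/3, -5/9, 1/9, 1/9] . pi = 0
  [1/3, 2/9, -5/9, 1/9] . pi = 0
  [1, 1, 1, 1] . pi = 1

Solving yields:
  pi_P = 71/272
  pi_Q = 69/272
  pi_R = 161/544
  pi_S = 103/544

Verification (pi * P):
  71/272*1/9 + 69/272*1/9 + 161/544*1/3 + 103/544*5/9 = 71/272 = pi_P  (ok)
  71/272*1/3 + 69/272*4/9 + 161/544*1/9 + 103/544*1/9 = 69/272 = pi_Q  (ok)
  71/272*1/3 + 69/272*2/9 + 161/544*4/9 + 103/544*1/9 = 161/544 = pi_R  (ok)
  71/272*2/9 + 69/272*2/9 + 161/544*1/9 + 103/544*2/9 = 103/544 = pi_S  (ok)

Answer: 71/272 69/272 161/544 103/544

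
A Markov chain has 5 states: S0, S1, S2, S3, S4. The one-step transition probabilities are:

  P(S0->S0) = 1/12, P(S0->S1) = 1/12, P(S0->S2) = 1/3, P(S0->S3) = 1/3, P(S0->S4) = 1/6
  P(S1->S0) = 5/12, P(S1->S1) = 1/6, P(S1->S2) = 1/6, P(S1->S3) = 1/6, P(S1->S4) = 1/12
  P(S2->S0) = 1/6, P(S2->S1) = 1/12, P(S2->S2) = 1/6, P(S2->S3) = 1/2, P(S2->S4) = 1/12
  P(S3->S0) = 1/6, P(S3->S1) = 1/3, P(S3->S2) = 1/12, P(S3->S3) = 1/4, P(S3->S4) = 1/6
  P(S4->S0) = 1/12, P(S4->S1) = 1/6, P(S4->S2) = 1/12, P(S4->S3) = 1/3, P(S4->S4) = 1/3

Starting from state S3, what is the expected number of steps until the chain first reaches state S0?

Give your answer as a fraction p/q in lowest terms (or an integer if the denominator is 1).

Answer: 18552/3941

Derivation:
Let h_i = expected steps to first reach S0 from state i.
Boundary: h_S0 = 0.
First-step equations for the other states:
  h_S1 = 1 + 5/12*h_S0 + 1/6*h_S1 + 1/6*h_S2 + 1/6*h_S3 + 1/12*h_S4
  h_S2 = 1 + 1/6*h_S0 + 1/12*h_S1 + 1/6*h_S2 + 1/2*h_S3 + 1/12*h_S4
  h_S3 = 1 + 1/6*h_S0 + 1/3*h_S1 + 1/12*h_S2 + 1/4*h_S3 + 1/6*h_S4
  h_S4 = 1 + 1/12*h_S0 + 1/6*h_S1 + 1/12*h_S2 + 1/3*h_S3 + 1/3*h_S4

Substituting h_S0 = 0 and rearranging gives the linear system (I - Q) h = 1:
  [5/6, -1/6, -1/6, -1/12] . (h_S1, h_S2, h_S3, h_S4) = 1
  [-1/12, 5/6, -1/2, -1/12] . (h_S1, h_S2, h_S3, h_S4) = 1
  [-1/3, -1/12, 3/4, -1/6] . (h_S1, h_S2, h_S3, h_S4) = 1
  [-1/6, -1/12, -1/3, 2/3] . (h_S1, h_S2, h_S3, h_S4) = 1

Solving yields:
  h_S1 = 2064/563
  h_S2 = 19428/3941
  h_S3 = 18552/3941
  h_S4 = 21228/3941

Starting state is S3, so the expected hitting time is h_S3 = 18552/3941.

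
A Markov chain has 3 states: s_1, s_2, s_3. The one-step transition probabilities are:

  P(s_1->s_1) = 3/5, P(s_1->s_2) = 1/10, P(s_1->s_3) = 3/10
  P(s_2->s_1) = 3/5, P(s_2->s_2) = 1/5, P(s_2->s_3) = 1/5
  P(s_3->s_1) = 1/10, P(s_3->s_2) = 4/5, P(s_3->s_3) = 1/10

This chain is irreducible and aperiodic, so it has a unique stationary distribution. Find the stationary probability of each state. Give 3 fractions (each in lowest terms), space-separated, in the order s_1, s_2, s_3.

The stationary distribution satisfies pi = pi * P, i.e.:
  pi_s_1 = 3/5*pi_s_1 + 3/5*pi_s_2 + 1/10*pi_s_3
  pi_s_2 = 1/10*pi_s_1 + 1/5*pi_s_2 + 4/5*pi_s_3
  pi_s_3 = 3/10*pi_s_1 + 1/5*pi_s_2 + 1/10*pi_s_3
with normalization: pi_s_1 + pi_s_2 + pi_s_3 = 1.

Using the first 2 balance equations plus normalization, the linear system A*pi = b is:
  [-2/5, 3/5, 1/10] . pi = 0
  [1/10, -4/5, 4/5] . pi = 0
  [1, 1, 1] . pi = 1

Solving yields:
  pi_s_1 = 56/115
  pi_s_2 = 33/115
  pi_s_3 = 26/115

Verification (pi * P):
  56/115*3/5 + 33/115*3/5 + 26/115*1/10 = 56/115 = pi_s_1  (ok)
  56/115*1/10 + 33/115*1/5 + 26/115*4/5 = 33/115 = pi_s_2  (ok)
  56/115*3/10 + 33/115*1/5 + 26/115*1/10 = 26/115 = pi_s_3  (ok)

Answer: 56/115 33/115 26/115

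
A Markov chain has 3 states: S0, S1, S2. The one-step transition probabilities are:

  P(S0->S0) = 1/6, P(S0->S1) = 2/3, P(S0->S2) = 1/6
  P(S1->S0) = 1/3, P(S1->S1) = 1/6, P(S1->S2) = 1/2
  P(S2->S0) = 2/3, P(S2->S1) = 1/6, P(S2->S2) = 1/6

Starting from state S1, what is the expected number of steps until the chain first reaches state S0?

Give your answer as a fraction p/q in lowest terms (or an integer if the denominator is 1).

Let h_i = expected steps to first reach S0 from state i.
Boundary: h_S0 = 0.
First-step equations for the other states:
  h_S1 = 1 + 1/3*h_S0 + 1/6*h_S1 + 1/2*h_S2
  h_S2 = 1 + 2/3*h_S0 + 1/6*h_S1 + 1/6*h_S2

Substituting h_S0 = 0 and rearranging gives the linear system (I - Q) h = 1:
  [5/6, -1/2] . (h_S1, h_S2) = 1
  [-1/6, 5/6] . (h_S1, h_S2) = 1

Solving yields:
  h_S1 = 24/11
  h_S2 = 18/11

Starting state is S1, so the expected hitting time is h_S1 = 24/11.

Answer: 24/11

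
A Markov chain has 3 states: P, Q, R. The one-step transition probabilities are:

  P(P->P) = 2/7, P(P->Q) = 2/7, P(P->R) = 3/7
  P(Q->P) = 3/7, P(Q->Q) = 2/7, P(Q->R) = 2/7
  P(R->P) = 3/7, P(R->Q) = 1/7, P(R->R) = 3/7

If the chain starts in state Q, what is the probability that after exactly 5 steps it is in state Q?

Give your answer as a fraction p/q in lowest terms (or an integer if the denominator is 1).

Computing P^5 by repeated multiplication:
P^1 =
  P: [2/7, 2/7, 3/7]
  Q: [3/7, 2/7, 2/7]
  R: [3/7, 1/7, 3/7]
P^2 =
  P: [19/49, 11/49, 19/49]
  Q: [18/49, 12/49, 19/49]
  R: [18/49, 11/49, 20/49]
P^3 =
  P: [128/343, 79/343, 136/343]
  Q: [129/343, 79/343, 135/343]
  R: [129/343, 78/343, 136/343]
P^4 =
  P: [901/2401, 550/2401, 950/2401]
  Q: [900/2401, 551/2401, 950/2401]
  R: [900/2401, 550/2401, 951/2401]
P^5 =
  P: [6302/16807, 3852/16807, 6653/16807]
  Q: [6303/16807, 3852/16807, 6652/16807]
  R: [6303/16807, 3851/16807, 6653/16807]

(P^5)[Q -> Q] = 3852/16807

Answer: 3852/16807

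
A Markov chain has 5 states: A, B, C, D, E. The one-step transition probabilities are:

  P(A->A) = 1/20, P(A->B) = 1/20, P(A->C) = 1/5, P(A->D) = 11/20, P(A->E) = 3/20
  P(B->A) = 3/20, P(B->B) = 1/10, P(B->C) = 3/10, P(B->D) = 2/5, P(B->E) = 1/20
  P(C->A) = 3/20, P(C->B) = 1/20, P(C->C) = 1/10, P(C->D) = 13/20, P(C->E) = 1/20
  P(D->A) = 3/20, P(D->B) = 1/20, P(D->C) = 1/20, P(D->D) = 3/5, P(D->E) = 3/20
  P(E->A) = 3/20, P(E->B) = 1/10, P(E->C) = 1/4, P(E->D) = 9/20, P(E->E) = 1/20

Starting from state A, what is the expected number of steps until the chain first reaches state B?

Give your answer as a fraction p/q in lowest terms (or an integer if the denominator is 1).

Let h_i = expected steps to first reach B from state i.
Boundary: h_B = 0.
First-step equations for the other states:
  h_A = 1 + 1/20*h_A + 1/20*h_B + 1/5*h_C + 11/20*h_D + 3/20*h_E
  h_C = 1 + 3/20*h_A + 1/20*h_B + 1/10*h_C + 13/20*h_D + 1/20*h_E
  h_D = 1 + 3/20*h_A + 1/20*h_B + 1/20*h_C + 3/5*h_D + 3/20*h_E
  h_E = 1 + 3/20*h_A + 1/10*h_B + 1/4*h_C + 9/20*h_D + 1/20*h_E

Substituting h_B = 0 and rearranging gives the linear system (I - Q) h = 1:
  [19/20, -1/5, -11/20, -3/20] . (h_A, h_C, h_D, h_E) = 1
  [-3/20, 9/10, -13/20, -1/20] . (h_A, h_C, h_D, h_E) = 1
  [-3/20, -1/20, 2/5, -3/20] . (h_A, h_C, h_D, h_E) = 1
  [-3/20, -1/4, -9/20, 19/20] . (h_A, h_C, h_D, h_E) = 1

Solving yields:
  h_A = 46890/2641
  h_C = 47080/2641
  h_D = 46860/2641
  h_E = 44770/2641

Starting state is A, so the expected hitting time is h_A = 46890/2641.

Answer: 46890/2641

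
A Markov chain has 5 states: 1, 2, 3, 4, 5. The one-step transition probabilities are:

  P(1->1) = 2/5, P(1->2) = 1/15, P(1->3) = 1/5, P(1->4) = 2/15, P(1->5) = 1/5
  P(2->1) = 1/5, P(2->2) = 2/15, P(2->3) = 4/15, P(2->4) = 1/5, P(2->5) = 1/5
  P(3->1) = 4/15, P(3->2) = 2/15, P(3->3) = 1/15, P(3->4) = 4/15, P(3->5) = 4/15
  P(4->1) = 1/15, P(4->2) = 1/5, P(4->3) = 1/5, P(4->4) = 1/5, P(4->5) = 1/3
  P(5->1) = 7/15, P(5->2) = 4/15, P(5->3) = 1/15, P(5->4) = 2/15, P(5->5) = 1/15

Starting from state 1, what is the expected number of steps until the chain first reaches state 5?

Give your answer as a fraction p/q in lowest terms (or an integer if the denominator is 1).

Let h_i = expected steps to first reach 5 from state i.
Boundary: h_5 = 0.
First-step equations for the other states:
  h_1 = 1 + 2/5*h_1 + 1/15*h_2 + 1/5*h_3 + 2/15*h_4 + 1/5*h_5
  h_2 = 1 + 1/5*h_1 + 2/15*h_2 + 4/15*h_3 + 1/5*h_4 + 1/5*h_5
  h_3 = 1 + 4/15*h_1 + 2/15*h_2 + 1/15*h_3 + 4/15*h_4 + 4/15*h_5
  h_4 = 1 + 1/15*h_1 + 1/5*h_2 + 1/5*h_3 + 1/5*h_4 + 1/3*h_5

Substituting h_5 = 0 and rearranging gives the linear system (I - Q) h = 1:
  [3/5, -1/15, -1/5, -2/15] . (h_1, h_2, h_3, h_4) = 1
  [-1/5, 13/15, -4/15, -1/5] . (h_1, h_2, h_3, h_4) = 1
  [-4/15, -2/15, 14/15, -4/15] . (h_1, h_2, h_3, h_4) = 1
  [-1/15, -1/5, -1/5, 4/5] . (h_1, h_2, h_3, h_4) = 1

Solving yields:
  h_1 = 123/29
  h_2 = 2421/580
  h_3 = 2271/580
  h_4 = 2103/580

Starting state is 1, so the expected hitting time is h_1 = 123/29.

Answer: 123/29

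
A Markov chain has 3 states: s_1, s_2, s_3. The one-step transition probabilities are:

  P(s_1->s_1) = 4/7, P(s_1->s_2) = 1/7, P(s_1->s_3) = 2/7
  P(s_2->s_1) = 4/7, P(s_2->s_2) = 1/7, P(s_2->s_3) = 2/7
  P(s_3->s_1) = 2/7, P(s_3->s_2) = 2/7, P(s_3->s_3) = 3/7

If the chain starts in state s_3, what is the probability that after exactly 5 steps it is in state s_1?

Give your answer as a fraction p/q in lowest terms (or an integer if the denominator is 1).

Answer: 8002/16807

Derivation:
Computing P^5 by repeated multiplication:
P^1 =
  s_1: [4/7, 1/7, 2/7]
  s_2: [4/7, 1/7, 2/7]
  s_3: [2/7, 2/7, 3/7]
P^2 =
  s_1: [24/49, 9/49, 16/49]
  s_2: [24/49, 9/49, 16/49]
  s_3: [22/49, 10/49, 17/49]
P^3 =
  s_1: [164/343, 65/343, 114/343]
  s_2: [164/343, 65/343, 114/343]
  s_3: [162/343, 66/343, 115/343]
P^4 =
  s_1: [1144/2401, 457/2401, 800/2401]
  s_2: [1144/2401, 457/2401, 800/2401]
  s_3: [1142/2401, 458/2401, 801/2401]
P^5 =
  s_1: [8004/16807, 3201/16807, 5602/16807]
  s_2: [8004/16807, 3201/16807, 5602/16807]
  s_3: [8002/16807, 3202/16807, 5603/16807]

(P^5)[s_3 -> s_1] = 8002/16807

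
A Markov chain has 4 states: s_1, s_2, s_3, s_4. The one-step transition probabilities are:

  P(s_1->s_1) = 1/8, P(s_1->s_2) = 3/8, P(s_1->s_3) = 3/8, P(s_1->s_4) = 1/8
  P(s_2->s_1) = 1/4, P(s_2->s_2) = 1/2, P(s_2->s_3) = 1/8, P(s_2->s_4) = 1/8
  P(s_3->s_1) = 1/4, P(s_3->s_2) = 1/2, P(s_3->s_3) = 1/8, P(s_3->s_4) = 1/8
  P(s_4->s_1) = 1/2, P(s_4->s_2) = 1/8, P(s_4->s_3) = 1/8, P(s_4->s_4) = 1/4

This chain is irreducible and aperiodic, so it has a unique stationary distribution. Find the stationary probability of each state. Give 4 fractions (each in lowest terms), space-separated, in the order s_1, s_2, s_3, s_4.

Answer: 16/63 209/504 95/504 1/7

Derivation:
The stationary distribution satisfies pi = pi * P, i.e.:
  pi_s_1 = 1/8*pi_s_1 + 1/4*pi_s_2 + 1/4*pi_s_3 + 1/2*pi_s_4
  pi_s_2 = 3/8*pi_s_1 + 1/2*pi_s_2 + 1/2*pi_s_3 + 1/8*pi_s_4
  pi_s_3 = 3/8*pi_s_1 + 1/8*pi_s_2 + 1/8*pi_s_3 + 1/8*pi_s_4
  pi_s_4 = 1/8*pi_s_1 + 1/8*pi_s_2 + 1/8*pi_s_3 + 1/4*pi_s_4
with normalization: pi_s_1 + pi_s_2 + pi_s_3 + pi_s_4 = 1.

Using the first 3 balance equations plus normalization, the linear system A*pi = b is:
  [-7/8, 1/4, 1/4, 1/2] . pi = 0
  [3/8, -1/2, 1/2, 1/8] . pi = 0
  [3/8, 1/8, -7/8, 1/8] . pi = 0
  [1, 1, 1, 1] . pi = 1

Solving yields:
  pi_s_1 = 16/63
  pi_s_2 = 209/504
  pi_s_3 = 95/504
  pi_s_4 = 1/7

Verification (pi * P):
  16/63*1/8 + 209/504*1/4 + 95/504*1/4 + 1/7*1/2 = 16/63 = pi_s_1  (ok)
  16/63*3/8 + 209/504*1/2 + 95/504*1/2 + 1/7*1/8 = 209/504 = pi_s_2  (ok)
  16/63*3/8 + 209/504*1/8 + 95/504*1/8 + 1/7*1/8 = 95/504 = pi_s_3  (ok)
  16/63*1/8 + 209/504*1/8 + 95/504*1/8 + 1/7*1/4 = 1/7 = pi_s_4  (ok)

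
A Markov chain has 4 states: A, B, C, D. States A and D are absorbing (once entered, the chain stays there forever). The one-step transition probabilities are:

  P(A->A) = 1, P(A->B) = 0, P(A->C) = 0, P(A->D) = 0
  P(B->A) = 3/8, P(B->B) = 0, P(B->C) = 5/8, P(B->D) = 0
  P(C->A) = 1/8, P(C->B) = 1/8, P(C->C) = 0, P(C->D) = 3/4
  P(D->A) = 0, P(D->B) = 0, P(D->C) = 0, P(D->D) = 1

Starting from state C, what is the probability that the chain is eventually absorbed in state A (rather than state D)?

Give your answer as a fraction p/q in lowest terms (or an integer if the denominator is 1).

Let a_i = P(absorbed in A | start in state i).
Boundary conditions: a_A = 1, a_D = 0.
For each transient state i, a_i = sum_j P(i->j) * a_j:
  a_B = 3/8*a_A + 0*a_B + 5/8*a_C + 0*a_D
  a_C = 1/8*a_A + 1/8*a_B + 0*a_C + 3/4*a_D

Substituting a_A = 1 and a_D = 0, rearrange to (I - Q) a = r where r[i] = P(i -> A):
  [1, -5/8] . (a_B, a_C) = 3/8
  [-1/8, 1] . (a_B, a_C) = 1/8

Solving yields:
  a_B = 29/59
  a_C = 11/59

Starting state is C, so the absorption probability is a_C = 11/59.

Answer: 11/59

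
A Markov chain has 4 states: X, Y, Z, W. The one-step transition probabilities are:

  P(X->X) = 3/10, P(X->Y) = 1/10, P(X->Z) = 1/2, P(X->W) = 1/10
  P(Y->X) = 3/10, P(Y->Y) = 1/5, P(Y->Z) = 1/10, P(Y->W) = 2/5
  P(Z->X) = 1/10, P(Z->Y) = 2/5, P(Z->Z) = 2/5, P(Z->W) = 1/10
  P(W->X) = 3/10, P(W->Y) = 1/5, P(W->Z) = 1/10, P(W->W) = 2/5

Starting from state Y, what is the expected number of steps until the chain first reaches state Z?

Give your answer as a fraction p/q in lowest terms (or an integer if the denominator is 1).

Let h_i = expected steps to first reach Z from state i.
Boundary: h_Z = 0.
First-step equations for the other states:
  h_X = 1 + 3/10*h_X + 1/10*h_Y + 1/2*h_Z + 1/10*h_W
  h_Y = 1 + 3/10*h_X + 1/5*h_Y + 1/10*h_Z + 2/5*h_W
  h_W = 1 + 3/10*h_X + 1/5*h_Y + 1/10*h_Z + 2/5*h_W

Substituting h_Z = 0 and rearranging gives the linear system (I - Q) h = 1:
  [7/10, -1/10, -1/10] . (h_X, h_Y, h_W) = 1
  [-3/10, 4/5, -2/5] . (h_X, h_Y, h_W) = 1
  [-3/10, -1/5, 3/5] . (h_X, h_Y, h_W) = 1

Solving yields:
  h_X = 30/11
  h_Y = 50/11
  h_W = 50/11

Starting state is Y, so the expected hitting time is h_Y = 50/11.

Answer: 50/11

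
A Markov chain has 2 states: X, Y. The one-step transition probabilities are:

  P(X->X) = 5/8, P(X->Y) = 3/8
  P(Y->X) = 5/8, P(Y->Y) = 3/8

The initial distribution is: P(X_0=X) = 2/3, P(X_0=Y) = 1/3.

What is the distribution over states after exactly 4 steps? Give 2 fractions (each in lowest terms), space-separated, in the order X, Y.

Answer: 5/8 3/8

Derivation:
Propagating the distribution step by step (d_{t+1} = d_t * P):
d_0 = (X=2/3, Y=1/3)
  d_1[X] = 2/3*5/8 + 1/3*5/8 = 5/8
  d_1[Y] = 2/3*3/8 + 1/3*3/8 = 3/8
d_1 = (X=5/8, Y=3/8)
  d_2[X] = 5/8*5/8 + 3/8*5/8 = 5/8
  d_2[Y] = 5/8*3/8 + 3/8*3/8 = 3/8
d_2 = (X=5/8, Y=3/8)
  d_3[X] = 5/8*5/8 + 3/8*5/8 = 5/8
  d_3[Y] = 5/8*3/8 + 3/8*3/8 = 3/8
d_3 = (X=5/8, Y=3/8)
  d_4[X] = 5/8*5/8 + 3/8*5/8 = 5/8
  d_4[Y] = 5/8*3/8 + 3/8*3/8 = 3/8
d_4 = (X=5/8, Y=3/8)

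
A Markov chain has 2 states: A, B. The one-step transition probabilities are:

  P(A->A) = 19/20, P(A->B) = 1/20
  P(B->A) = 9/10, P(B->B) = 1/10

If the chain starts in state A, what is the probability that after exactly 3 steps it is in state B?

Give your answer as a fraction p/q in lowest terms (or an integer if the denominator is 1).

Answer: 421/8000

Derivation:
Computing P^3 by repeated multiplication:
P^1 =
  A: [19/20, 1/20]
  B: [9/10, 1/10]
P^2 =
  A: [379/400, 21/400]
  B: [189/200, 11/200]
P^3 =
  A: [7579/8000, 421/8000]
  B: [3789/4000, 211/4000]

(P^3)[A -> B] = 421/8000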